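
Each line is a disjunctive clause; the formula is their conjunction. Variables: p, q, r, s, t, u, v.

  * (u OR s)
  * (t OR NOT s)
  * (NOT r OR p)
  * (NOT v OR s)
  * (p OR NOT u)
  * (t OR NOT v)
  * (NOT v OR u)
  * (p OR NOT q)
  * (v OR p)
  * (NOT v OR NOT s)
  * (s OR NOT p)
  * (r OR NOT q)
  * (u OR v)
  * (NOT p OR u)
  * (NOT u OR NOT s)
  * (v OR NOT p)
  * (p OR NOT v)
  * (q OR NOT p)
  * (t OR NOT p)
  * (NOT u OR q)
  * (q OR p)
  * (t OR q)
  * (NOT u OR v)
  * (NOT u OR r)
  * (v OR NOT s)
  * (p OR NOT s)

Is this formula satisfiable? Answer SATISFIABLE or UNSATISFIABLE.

UNSATISFIABLE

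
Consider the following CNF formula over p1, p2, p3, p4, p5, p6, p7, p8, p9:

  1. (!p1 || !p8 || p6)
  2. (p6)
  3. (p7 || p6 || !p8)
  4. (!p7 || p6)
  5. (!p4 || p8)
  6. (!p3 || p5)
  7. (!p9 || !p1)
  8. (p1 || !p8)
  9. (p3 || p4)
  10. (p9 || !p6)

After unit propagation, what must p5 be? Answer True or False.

True

(p6) stands alone — p6 = True.
(!p6 || p9): since p6 = True, the clause reduces to (p9). p9 = True.
(!p1 || !p9) with p9 = True leaves only !p1, so p1 = False.
From (!p8 || p1) and p1 = False: p8 = False.
(!p4 || p8): since p8 = False, the clause reduces to (!p4). p4 = False.
(p3 || p4): since p4 = False, the clause reduces to (p3). p3 = True.
From (!p3 || p5) and p3 = True: p5 = True.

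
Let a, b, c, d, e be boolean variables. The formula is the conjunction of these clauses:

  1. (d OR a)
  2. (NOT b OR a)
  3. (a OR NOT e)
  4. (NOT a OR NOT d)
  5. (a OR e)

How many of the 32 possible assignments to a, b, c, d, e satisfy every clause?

Satisfying assignments:
  a=T b=F c=F d=F e=F
  a=T b=F c=F d=F e=T
  a=T b=F c=T d=F e=F
  a=T b=F c=T d=F e=T
  a=T b=T c=F d=F e=F
  a=T b=T c=F d=F e=T
  a=T b=T c=T d=F e=F
  a=T b=T c=T d=F e=T
Count: 8.

8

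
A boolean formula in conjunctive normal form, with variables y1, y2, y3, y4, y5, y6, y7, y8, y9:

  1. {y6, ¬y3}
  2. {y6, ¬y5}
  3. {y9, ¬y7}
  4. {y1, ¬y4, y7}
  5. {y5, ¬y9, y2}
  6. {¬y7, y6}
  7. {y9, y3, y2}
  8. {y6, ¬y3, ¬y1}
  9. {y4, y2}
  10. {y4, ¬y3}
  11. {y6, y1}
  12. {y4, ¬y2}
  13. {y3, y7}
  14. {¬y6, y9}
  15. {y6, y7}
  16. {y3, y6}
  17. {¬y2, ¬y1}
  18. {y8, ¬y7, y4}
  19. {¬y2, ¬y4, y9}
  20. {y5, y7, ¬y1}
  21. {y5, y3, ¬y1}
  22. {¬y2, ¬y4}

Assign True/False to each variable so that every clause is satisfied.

y1=T, y2=F, y3=F, y4=T, y5=T, y6=T, y7=T, y8=F, y9=T

Branch on y1: take y1 = True.
  then y2 is forced to False.
  then y4 is forced to True.
Branch on y3: take y3 = False.
  then y9 is forced to True.
  then y5 is forced to True.
  then y6 is forced to True.
  then y7 is forced to True.
y8 is now unconstrained; take y8 = False.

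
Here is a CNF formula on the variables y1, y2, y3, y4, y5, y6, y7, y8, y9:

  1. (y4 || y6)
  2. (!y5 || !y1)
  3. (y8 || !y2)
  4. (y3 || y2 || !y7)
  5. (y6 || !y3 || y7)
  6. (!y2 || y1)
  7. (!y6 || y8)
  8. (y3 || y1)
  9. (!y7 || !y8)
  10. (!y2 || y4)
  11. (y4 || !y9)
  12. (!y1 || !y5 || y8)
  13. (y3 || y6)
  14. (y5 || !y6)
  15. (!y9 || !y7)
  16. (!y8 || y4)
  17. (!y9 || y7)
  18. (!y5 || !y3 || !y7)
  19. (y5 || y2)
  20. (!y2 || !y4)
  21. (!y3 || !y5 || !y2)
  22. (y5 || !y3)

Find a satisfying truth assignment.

y9 occurs only negated in the remaining clauses — set y9 = False.
Branch on y1: take y1 = False.
  then y2 is forced to False.
  then y3 is forced to True.
  then y5 is forced to True.
  then y7 is forced to False.
  then y6 is forced to True.
  then y8 is forced to True.
  then y4 is forced to True.
Every clause has at least one true literal under this assignment.
Check each clause:
  1. (y6 || y4) — y4 is true.
  2. (!y5 || !y1) — !y1 is true.
  3. (y8 || !y2) — y8 is true.
  4. (y2 || y3 || !y7) — !y7 is true.
  5. (y7 || !y3 || y6) — y6 is true.
  6. (y1 || !y2) — !y2 is true.
  7. (!y6 || y8) — y8 is true.
  8. (y1 || y3) — y3 is true.
  9. (!y8 || !y7) — !y7 is true.
  10. (y4 || !y2) — y4 is true.
  11. (!y9 || y4) — y4 is true.
  12. (!y5 || y8 || !y1) — y8 is true.
  13. (y3 || y6) — y3 is true.
  14. (y5 || !y6) — y5 is true.
  15. (!y9 || !y7) — !y7 is true.
  16. (!y8 || y4) — y4 is true.
  17. (y7 || !y9) — !y9 is true.
  18. (!y3 || !y5 || !y7) — !y7 is true.
  19. (y5 || y2) — y5 is true.
  20. (!y2 || !y4) — !y2 is true.
  21. (!y2 || !y5 || !y3) — !y2 is true.
  22. (y5 || !y3) — y5 is true.

y1=False, y2=False, y3=True, y4=True, y5=True, y6=True, y7=False, y8=True, y9=False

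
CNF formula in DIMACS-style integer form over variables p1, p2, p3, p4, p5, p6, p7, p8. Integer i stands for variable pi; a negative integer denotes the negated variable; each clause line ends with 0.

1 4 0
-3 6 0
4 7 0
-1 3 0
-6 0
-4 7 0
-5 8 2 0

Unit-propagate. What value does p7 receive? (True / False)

(~p6) is a unit clause: p6 = False.
In (p6 \/ ~p3), p6 is now false; ~p3 must hold, so p3 = False.
From (p3 \/ ~p1) and p3 = False: p1 = False.
From (p4 \/ p1) and p1 = False: p4 = True.
From (~p4 \/ p7) and p4 = True: p7 = True.

True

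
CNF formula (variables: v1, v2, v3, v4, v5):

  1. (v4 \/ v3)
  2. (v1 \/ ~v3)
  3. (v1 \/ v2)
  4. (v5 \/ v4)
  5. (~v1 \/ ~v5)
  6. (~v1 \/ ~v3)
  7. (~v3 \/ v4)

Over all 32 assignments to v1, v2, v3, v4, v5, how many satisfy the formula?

4

Satisfying assignments:
  v1=F v2=T v3=F v4=T v5=F
  v1=F v2=T v3=F v4=T v5=T
  v1=T v2=F v3=F v4=T v5=F
  v1=T v2=T v3=F v4=T v5=F
That's 4 in total.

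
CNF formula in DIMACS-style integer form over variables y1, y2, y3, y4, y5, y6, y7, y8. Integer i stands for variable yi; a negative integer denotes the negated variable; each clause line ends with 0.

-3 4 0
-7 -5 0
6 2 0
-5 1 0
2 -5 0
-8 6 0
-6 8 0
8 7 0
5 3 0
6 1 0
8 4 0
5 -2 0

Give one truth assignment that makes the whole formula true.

y1 = 1, y2 = 1, y3 = 0, y4 = 0, y5 = 1, y6 = 1, y7 = 0, y8 = 1

y1 occurs only positively in the remaining clauses — set y1 = True.
Try y2 = True.
  then y5 is forced to True.
  then y7 is forced to False.
  then y8 is forced to True.
  then y6 is forced to True.
For the remaining variables, y3 = False, y4 = False works.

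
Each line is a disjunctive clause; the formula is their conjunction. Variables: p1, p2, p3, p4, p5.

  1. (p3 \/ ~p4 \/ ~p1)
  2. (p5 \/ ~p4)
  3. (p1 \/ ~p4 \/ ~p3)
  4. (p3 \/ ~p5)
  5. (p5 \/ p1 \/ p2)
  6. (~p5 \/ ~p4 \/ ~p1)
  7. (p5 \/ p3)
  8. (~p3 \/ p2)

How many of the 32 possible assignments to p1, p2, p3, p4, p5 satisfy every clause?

Satisfying assignments:
  p1=F p2=T p3=T p4=F p5=F
  p1=F p2=T p3=T p4=F p5=T
  p1=T p2=T p3=T p4=F p5=F
  p1=T p2=T p3=T p4=F p5=T
That's 4 in total.

4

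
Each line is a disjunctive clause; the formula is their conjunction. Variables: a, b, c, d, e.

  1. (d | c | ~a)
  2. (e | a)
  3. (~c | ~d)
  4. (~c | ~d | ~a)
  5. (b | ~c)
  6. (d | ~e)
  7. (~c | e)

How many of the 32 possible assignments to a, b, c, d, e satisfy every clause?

6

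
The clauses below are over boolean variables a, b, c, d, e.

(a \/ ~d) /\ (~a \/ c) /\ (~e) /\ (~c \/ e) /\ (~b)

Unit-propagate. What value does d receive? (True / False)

Unit clause (~e) sets e = False.
(e \/ ~c): since e = False, the clause reduces to (~c). c = False.
(~a \/ c): since c = False, the clause reduces to (~a). a = False.
(a \/ ~d) with a = False leaves only ~d, so d = False.

False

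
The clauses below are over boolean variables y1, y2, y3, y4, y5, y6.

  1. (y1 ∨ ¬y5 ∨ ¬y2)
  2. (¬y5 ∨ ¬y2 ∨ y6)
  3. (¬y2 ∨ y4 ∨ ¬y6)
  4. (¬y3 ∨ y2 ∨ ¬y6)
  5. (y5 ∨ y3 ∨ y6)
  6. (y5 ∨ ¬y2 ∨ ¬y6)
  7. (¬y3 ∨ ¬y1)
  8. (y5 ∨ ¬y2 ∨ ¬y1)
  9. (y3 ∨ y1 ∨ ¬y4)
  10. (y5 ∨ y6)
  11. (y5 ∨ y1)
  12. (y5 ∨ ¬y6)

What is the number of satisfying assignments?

9

Case analysis on y5 and y6:
  y5=T, y6=T: remaining (y1,y2,y3,y4) ∈ {(F,F,F,F); (T,F,F,F); (T,F,F,T); (T,T,F,T)} — 4.
  y5=T, y6=F: 5 of the 16 assignments to (y1,y2,y3,y4) work.
  y5=F, y6=T: a clause becomes empty — 0.
  y5=F, y6=F: a clause becomes empty — 0.
Total: 4 + 5 + 0 + 0 = 9.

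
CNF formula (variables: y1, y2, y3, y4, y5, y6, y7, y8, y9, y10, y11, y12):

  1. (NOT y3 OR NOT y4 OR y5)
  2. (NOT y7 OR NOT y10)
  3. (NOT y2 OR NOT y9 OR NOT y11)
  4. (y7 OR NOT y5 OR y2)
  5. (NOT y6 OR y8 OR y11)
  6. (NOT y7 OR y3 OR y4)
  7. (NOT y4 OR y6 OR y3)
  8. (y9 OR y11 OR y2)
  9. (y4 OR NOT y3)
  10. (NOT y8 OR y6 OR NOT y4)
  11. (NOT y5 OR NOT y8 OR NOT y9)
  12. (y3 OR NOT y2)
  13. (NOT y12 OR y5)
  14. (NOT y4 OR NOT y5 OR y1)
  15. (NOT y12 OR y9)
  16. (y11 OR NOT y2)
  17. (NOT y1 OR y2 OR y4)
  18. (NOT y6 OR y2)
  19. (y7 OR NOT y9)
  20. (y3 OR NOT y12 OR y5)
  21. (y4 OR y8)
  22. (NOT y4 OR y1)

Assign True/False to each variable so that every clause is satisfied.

y1=1, y2=1, y3=1, y4=1, y5=1, y6=0, y7=0, y8=0, y9=0, y10=0, y11=1, y12=0

y10 occurs only negated in the remaining clauses — set y10 = False.
y12 occurs only negated in the remaining clauses — set y12 = False.
Try y1 = True.
For the remaining variables, y2 = True, y3 = True, y4 = True, y5 = True, y6 = False, y7 = False, y8 = False, y9 = False, y11 = True works.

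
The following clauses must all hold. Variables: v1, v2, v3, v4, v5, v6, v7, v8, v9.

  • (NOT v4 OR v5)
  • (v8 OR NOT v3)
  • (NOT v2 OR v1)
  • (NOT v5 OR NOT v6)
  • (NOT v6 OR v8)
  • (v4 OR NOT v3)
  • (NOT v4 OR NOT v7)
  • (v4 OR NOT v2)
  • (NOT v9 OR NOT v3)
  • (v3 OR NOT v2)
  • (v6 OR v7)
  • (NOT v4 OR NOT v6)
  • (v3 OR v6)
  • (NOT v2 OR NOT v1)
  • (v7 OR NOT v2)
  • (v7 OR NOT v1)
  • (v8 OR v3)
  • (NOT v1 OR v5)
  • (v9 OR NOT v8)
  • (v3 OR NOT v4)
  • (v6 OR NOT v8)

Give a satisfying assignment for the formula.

v2 occurs only negated in the remaining clauses — set v2 = False.
Set v1 = False and propagate.
Try v3 = False.
  then v6 is forced to True.
  then v5 is forced to False.
  then v4 is forced to False.
  then v8 is forced to True.
  then v9 is forced to True.
v7 is now unconstrained; take v7 = False.

v1=F, v2=F, v3=F, v4=F, v5=F, v6=T, v7=F, v8=T, v9=T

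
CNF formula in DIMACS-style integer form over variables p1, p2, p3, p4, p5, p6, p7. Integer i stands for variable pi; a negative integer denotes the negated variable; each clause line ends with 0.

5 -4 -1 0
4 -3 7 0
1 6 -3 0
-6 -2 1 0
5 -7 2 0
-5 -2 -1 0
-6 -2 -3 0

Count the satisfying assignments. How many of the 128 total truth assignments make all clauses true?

45

Case analysis on p1 and p2:
  p1=T, p2=T: 5 of the 32 assignments to (p3,p4,p5,p6,p7) work.
  p1=T, p2=F: p6 free; 8 ways for (p3,p4,p5,p7) × 2^1 = 16.
  p1=F, p2=T: forces p3=F; p6=F; p4, p5, p7 free → 2^3 = 8.
  p1=F, p2=F: 16 of the 32 assignments to (p3,p4,p5,p6,p7) work.
Total: 5 + 16 + 8 + 16 = 45.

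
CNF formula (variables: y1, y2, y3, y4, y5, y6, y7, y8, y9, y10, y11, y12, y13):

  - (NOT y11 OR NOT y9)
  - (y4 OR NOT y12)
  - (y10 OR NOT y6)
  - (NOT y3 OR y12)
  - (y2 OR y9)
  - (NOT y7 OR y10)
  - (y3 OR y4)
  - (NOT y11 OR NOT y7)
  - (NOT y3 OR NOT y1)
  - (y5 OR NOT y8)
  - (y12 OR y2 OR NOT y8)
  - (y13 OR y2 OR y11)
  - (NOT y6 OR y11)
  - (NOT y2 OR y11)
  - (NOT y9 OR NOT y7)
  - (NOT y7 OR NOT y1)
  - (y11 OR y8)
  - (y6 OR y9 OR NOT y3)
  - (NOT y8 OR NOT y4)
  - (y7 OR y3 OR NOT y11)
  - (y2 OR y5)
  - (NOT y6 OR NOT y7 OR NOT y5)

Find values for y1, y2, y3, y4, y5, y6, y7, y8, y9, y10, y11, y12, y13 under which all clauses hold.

Pure literal: y1 appears only negated; assign y1 = False.
y10 occurs only positively in the remaining clauses — set y10 = True.
Branch on y2: take y2 = True.
  then y11 is forced to True.
  then y9 is forced to False.
  then y7 is forced to False.
  then y3 is forced to True.
  then y12 is forced to True.
  then y4 is forced to True.
  then y6 is forced to True.
  then y8 is forced to False.
y5, y13 are now unconstrained; take y5 = True, y13 = True.
Check each clause:
  1. (NOT y11 OR NOT y9) — NOT y9 is true.
  2. (NOT y12 OR y4) — y4 is true.
  3. (NOT y6 OR y10) — y10 is true.
  4. (y12 OR NOT y3) — y12 is true.
  5. (y9 OR y2) — y2 is true.
  6. (y10 OR NOT y7) — NOT y7 is true.
  7. (y3 OR y4) — y3 is true.
  8. (NOT y7 OR NOT y11) — NOT y7 is true.
  9. (NOT y3 OR NOT y1) — NOT y1 is true.
  10. (NOT y8 OR y5) — NOT y8 is true.
  11. (NOT y8 OR y2 OR y12) — NOT y8 is true.
  12. (y11 OR y13 OR y2) — y2 is true.
  13. (NOT y6 OR y11) — y11 is true.
  14. (y11 OR NOT y2) — y11 is true.
  15. (NOT y7 OR NOT y9) — NOT y7 is true.
  16. (NOT y1 OR NOT y7) — NOT y7 is true.
  17. (y11 OR y8) — y11 is true.
  18. (NOT y3 OR y9 OR y6) — y6 is true.
  19. (NOT y8 OR NOT y4) — NOT y8 is true.
  20. (y7 OR NOT y11 OR y3) — y3 is true.
  21. (y5 OR y2) — y2 is true.
  22. (NOT y6 OR NOT y7 OR NOT y5) — NOT y7 is true.

y1 = F, y2 = T, y3 = T, y4 = T, y5 = T, y6 = T, y7 = F, y8 = F, y9 = F, y10 = T, y11 = T, y12 = T, y13 = T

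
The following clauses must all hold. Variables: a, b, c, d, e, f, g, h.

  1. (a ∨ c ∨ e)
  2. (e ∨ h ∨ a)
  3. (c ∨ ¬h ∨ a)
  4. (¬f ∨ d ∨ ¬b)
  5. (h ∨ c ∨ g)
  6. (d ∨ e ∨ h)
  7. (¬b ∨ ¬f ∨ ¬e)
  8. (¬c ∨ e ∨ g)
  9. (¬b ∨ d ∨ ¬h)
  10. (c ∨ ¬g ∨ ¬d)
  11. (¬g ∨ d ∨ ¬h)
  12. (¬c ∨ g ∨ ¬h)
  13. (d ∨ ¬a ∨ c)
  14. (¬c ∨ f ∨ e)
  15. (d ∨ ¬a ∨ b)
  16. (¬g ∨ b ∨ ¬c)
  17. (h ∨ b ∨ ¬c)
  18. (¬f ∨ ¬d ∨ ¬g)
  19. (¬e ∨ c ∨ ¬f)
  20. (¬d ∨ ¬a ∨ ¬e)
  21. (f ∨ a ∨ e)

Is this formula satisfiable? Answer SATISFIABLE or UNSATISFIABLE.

SATISFIABLE

Branch on a: take a = True.
The remaining clauses are satisfied by b = True, c = False, d = True, e = False, f = False, g = False, h = True.
Every clause has at least one true literal under this assignment.
So a=T  b=T  c=F  d=T  e=F  f=F  g=F  h=T is a satisfying assignment.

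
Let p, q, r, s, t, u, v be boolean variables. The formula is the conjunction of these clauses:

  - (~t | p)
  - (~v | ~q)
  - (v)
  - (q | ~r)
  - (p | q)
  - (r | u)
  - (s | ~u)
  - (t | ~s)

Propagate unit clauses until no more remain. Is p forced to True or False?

Unit clause (v) sets v = True.
(~v | ~q): since v = True, the clause reduces to (~q). q = False.
From (q | ~r) and q = False: r = False.
From (q | p) and q = False: p = True.

True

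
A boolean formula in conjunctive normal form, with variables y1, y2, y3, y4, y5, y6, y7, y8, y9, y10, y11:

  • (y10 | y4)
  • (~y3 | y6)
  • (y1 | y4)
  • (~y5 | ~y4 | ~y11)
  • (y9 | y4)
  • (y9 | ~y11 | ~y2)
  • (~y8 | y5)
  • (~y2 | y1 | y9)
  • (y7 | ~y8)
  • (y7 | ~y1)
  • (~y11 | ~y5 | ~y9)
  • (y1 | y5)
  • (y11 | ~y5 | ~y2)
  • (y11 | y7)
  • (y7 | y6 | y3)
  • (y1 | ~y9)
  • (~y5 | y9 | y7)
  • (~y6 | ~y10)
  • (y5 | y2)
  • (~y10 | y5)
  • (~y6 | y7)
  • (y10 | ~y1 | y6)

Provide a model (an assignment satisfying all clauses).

y1=0, y2=0, y3=1, y4=1, y5=1, y6=1, y7=1, y8=0, y9=0, y10=0, y11=0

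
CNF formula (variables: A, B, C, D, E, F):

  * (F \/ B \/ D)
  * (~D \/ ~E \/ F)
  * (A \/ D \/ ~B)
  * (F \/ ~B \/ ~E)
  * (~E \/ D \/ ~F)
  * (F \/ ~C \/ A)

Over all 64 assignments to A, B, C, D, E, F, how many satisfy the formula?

Case analysis on F and D:
  F=1, D=1: A, B, C, E free → 2^4 = 16.
  F=1, D=0: C free; 3 ways for (A,B,E) × 2^1 = 6.
  F=0, D=1: B free; 3 ways for (A,C,E) × 2^1 = 6.
  F=0, D=0: remaining (A,B,C,E) ∈ {(1,1,0,0); (1,1,1,0)} — 2.
Total: 16 + 6 + 6 + 2 = 30.

30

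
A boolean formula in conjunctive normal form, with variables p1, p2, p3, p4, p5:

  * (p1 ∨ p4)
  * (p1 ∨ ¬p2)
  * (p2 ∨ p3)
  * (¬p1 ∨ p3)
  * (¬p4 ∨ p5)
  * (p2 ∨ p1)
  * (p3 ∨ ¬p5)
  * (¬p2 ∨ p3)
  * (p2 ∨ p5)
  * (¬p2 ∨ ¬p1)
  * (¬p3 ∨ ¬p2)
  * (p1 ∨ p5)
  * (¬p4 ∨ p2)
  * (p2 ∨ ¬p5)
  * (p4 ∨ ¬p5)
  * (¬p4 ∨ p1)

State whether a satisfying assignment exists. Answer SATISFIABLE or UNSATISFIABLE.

UNSATISFIABLE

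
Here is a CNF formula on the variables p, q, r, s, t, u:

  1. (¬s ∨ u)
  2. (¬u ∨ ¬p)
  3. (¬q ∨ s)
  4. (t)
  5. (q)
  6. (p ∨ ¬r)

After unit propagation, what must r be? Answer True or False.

False

(t) stands alone — t = True.
Unit clause (q) sets q = True.
From (s ∨ ¬q) and q = True: s = True.
From (u ∨ ¬s) and s = True: u = True.
(¬p ∨ ¬u) with u = True leaves only ¬p, so p = False.
In (¬r ∨ p), p is now false; ¬r must hold, so r = False.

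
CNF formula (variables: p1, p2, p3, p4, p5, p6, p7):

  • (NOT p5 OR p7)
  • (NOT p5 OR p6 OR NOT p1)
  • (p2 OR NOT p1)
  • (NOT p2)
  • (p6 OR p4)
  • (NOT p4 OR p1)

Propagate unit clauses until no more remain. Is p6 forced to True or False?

(NOT p2) stands alone — p2 = False.
From (p2 OR NOT p1) and p2 = False: p1 = False.
(NOT p4 OR p1) with p1 = False leaves only NOT p4, so p4 = False.
In (p6 OR p4), p4 is now false; p6 must hold, so p6 = True.

True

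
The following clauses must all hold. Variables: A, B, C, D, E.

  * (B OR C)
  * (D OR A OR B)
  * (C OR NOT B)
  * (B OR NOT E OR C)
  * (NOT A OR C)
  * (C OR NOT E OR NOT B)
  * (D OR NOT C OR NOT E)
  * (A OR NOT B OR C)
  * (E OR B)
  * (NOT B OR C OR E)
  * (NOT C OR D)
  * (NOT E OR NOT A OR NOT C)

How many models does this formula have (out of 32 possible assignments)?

The models are:
  A=0 B=0 C=1 D=1 E=1
  A=0 B=1 C=1 D=1 E=0
  A=0 B=1 C=1 D=1 E=1
  A=1 B=1 C=1 D=1 E=0
That's 4 in total.

4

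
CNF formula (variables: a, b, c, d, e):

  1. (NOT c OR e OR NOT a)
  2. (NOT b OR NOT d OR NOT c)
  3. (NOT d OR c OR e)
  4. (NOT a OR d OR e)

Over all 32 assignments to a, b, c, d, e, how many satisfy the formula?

19

Split on c, then d.
  c=T, d=T: remaining (a,b,e) ∈ {(F,F,F); (F,F,T); (T,F,T)} — 3.
  c=T, d=F: b free; 3 ways for (a,e) × 2^1 = 6.
  c=F, d=T: remaining (a,b,e) ∈ {(F,F,T); (F,T,T); (T,F,T); (T,T,T)} — 4.
  c=F, d=F: b free; 3 ways for (a,e) × 2^1 = 6.
Total: 3 + 6 + 4 + 6 = 19.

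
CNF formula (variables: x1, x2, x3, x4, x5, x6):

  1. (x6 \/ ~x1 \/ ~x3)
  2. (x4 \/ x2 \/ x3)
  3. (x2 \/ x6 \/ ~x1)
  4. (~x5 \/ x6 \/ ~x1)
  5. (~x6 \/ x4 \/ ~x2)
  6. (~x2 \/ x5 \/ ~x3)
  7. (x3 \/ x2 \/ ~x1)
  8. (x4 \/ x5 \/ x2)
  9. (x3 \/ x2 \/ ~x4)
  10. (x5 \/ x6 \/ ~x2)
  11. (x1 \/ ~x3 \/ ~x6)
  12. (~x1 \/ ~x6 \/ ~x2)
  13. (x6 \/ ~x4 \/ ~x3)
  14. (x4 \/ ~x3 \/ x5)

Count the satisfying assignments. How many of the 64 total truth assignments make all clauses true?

Split on x2, then x3.
  x2=T, x3=T: remaining (x1,x4,x5,x6) ∈ {(F,F,T,F)} — 1.
  x2=T, x3=F: remaining (x1,x4,x5,x6) ∈ {(F,F,T,F); (F,T,F,T); (F,T,T,F); (F,T,T,T)} — 4.
  x2=F, x3=T: remaining (x1,x4,x5,x6) ∈ {(F,F,T,F); (T,F,T,T); (T,T,F,T); (T,T,T,T)} — 4.
  x2=F, x3=F: a clause becomes empty — 0.
Total: 1 + 4 + 4 + 0 = 9.

9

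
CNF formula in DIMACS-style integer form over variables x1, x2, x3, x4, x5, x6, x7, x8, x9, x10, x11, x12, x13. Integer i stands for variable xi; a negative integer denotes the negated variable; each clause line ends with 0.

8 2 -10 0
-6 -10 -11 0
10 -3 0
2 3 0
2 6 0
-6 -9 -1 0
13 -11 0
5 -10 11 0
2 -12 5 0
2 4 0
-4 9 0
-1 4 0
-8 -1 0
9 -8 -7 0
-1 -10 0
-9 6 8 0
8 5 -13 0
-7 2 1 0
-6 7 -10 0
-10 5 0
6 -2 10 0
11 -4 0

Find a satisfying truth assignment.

x1 = 0, x2 = 1, x3 = 0, x4 = 0, x5 = 1, x6 = 0, x7 = 0, x8 = 1, x9 = 1, x10 = 1, x11 = 0, x12 = 1, x13 = 0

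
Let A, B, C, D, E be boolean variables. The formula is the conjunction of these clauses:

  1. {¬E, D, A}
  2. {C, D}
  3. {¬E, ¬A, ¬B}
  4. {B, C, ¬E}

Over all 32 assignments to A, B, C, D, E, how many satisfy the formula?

17

Split on E, then A.
  E=1, A=1: remaining (B,C,D) ∈ {(0,1,0); (0,1,1)} — 2.
  E=1, A=0: remaining (B,C,D) ∈ {(0,1,1); (1,0,1); (1,1,1)} — 3.
  E=0, A=1: B free; 3 ways for (C,D) × 2^1 = 6.
  E=0, A=0: B free; 3 ways for (C,D) × 2^1 = 6.
Total: 2 + 3 + 6 + 6 = 17.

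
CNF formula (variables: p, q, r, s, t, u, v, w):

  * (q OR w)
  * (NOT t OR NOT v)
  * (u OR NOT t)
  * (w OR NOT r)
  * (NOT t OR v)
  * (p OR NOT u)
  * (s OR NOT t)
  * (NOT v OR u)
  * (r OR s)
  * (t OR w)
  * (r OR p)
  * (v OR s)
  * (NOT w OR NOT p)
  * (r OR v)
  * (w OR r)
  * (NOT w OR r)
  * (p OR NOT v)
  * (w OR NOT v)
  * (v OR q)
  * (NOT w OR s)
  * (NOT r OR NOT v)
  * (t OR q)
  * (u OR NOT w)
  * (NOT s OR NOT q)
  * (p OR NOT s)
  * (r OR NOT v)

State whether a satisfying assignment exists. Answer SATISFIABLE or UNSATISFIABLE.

UNSATISFIABLE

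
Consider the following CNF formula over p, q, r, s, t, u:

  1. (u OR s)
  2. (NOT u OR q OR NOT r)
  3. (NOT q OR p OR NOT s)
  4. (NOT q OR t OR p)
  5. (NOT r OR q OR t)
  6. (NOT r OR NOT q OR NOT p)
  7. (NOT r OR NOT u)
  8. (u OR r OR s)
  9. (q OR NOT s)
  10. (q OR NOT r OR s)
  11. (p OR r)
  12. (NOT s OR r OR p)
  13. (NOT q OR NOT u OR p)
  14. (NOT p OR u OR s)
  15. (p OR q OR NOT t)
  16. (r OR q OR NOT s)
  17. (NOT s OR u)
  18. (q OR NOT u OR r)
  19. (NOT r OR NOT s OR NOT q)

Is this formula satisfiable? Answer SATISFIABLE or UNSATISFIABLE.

SATISFIABLE

Branch on p: take p = True.
Branch on q: take q = True.
  then r is forced to False.
The remaining clauses are satisfied by s = True, t = False, u = True.
So p = True, q = True, r = False, s = True, t = False, u = True is a satisfying assignment.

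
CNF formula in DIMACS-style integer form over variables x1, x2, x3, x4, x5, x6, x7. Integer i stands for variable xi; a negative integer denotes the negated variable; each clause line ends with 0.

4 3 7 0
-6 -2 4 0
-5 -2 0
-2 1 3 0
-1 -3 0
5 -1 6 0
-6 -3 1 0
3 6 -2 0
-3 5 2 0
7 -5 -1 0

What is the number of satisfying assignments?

29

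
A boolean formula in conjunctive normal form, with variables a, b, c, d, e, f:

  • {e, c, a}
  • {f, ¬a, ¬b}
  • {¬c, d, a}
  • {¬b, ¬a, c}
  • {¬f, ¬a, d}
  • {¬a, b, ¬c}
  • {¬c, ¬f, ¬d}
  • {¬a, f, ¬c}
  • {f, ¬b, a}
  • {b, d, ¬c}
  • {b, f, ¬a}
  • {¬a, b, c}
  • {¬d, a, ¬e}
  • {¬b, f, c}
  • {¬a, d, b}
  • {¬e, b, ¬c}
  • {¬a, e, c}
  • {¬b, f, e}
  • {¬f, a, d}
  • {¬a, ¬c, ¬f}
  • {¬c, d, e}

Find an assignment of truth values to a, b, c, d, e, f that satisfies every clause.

a=False  b=False  c=False  d=False  e=True  f=False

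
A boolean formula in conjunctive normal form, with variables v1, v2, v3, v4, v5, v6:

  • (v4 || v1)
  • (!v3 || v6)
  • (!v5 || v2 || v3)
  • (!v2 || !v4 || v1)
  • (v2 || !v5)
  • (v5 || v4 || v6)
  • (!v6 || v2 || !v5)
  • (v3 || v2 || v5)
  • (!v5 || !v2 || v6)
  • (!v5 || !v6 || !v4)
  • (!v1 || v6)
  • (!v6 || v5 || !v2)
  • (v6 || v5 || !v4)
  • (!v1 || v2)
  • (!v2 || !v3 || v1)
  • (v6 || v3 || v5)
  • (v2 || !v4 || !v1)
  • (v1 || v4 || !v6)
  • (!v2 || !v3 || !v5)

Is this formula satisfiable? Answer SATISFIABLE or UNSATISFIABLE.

SATISFIABLE

Set v1 = True and propagate.
  then v6 is forced to True.
  then v2 is forced to True.
  then v5 is forced to True.
  then v4 is forced to False.
  then v3 is forced to False.
So v1 = True, v2 = True, v3 = False, v4 = False, v5 = True, v6 = True is a satisfying assignment.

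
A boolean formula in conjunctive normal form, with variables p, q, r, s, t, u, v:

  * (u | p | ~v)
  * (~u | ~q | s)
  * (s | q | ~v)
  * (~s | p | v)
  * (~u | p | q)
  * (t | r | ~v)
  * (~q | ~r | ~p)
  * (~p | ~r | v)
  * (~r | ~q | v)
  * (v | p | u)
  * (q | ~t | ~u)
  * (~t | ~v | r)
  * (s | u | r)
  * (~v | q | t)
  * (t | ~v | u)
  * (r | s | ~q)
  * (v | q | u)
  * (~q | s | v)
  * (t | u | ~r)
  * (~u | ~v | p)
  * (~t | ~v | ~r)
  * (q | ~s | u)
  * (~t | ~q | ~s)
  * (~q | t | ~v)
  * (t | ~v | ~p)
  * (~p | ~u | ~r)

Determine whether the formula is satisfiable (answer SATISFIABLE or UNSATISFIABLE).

Branch on p: take p = True.
Try q = False.
Try r = False.
The remaining clauses are satisfied by s = False, t = False, u = True, v = False.
So p=True, q=False, r=False, s=False, t=False, u=True, v=False is a satisfying assignment.

SATISFIABLE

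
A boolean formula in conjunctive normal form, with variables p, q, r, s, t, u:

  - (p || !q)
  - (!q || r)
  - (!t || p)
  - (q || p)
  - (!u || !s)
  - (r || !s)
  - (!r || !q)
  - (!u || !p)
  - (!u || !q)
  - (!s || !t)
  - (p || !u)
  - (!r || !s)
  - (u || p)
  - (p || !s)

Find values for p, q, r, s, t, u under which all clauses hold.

p=1, q=0, r=0, s=0, t=1, u=0

s occurs only negated in the remaining clauses — set s = False.
Try p = True.
  then u is forced to False.
Try q = False.
r, t are now unconstrained; take r = False, t = True.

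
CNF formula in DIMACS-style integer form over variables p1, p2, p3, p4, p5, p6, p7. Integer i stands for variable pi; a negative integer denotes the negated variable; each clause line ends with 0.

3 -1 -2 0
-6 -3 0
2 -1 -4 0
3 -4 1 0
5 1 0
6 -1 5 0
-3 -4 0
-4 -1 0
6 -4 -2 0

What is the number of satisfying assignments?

22

Case analysis on p1 and p4:
  p1=1, p4=1: a clause becomes empty — 0.
  p1=1, p4=0: p7 free; 5 ways for (p2,p3,p5,p6) × 2^1 = 10.
  p1=0, p4=1: a clause becomes empty — 0.
  p1=0, p4=0: p2, p7 free; 3 ways for (p3,p5,p6) × 2^2 = 12.
Total: 0 + 10 + 0 + 12 = 22.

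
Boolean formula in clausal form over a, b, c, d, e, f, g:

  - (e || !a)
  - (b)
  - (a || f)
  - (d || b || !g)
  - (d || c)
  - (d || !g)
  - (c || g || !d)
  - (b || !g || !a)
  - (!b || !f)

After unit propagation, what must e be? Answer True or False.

True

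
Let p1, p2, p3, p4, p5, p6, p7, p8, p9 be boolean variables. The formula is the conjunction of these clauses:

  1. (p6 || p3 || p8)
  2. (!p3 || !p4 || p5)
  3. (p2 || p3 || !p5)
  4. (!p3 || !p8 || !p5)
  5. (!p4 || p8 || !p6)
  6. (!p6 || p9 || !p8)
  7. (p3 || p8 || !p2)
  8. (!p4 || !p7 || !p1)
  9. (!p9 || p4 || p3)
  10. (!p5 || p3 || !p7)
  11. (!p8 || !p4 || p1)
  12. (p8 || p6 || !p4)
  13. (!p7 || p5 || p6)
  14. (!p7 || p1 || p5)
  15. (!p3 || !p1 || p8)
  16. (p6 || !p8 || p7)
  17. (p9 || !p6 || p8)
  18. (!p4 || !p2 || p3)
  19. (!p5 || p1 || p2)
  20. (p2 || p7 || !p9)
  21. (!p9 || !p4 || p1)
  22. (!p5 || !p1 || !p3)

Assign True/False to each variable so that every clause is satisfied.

Try p1 = False.
Try p2 = True.
Set p3 = True and propagate.
The remaining clauses are satisfied by p4 = False, p5 = False, p6 = True, p7 = False, p8 = False, p9 = True.

p1 = F, p2 = T, p3 = T, p4 = F, p5 = F, p6 = T, p7 = F, p8 = F, p9 = T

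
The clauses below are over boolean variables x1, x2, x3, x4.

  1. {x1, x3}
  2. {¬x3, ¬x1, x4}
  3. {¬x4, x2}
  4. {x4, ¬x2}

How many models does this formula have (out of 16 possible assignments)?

5

The models are:
  x1=F x2=F x3=T x4=F
  x1=F x2=T x3=T x4=T
  x1=T x2=F x3=F x4=F
  x1=T x2=T x3=F x4=T
  x1=T x2=T x3=T x4=T
Count: 5.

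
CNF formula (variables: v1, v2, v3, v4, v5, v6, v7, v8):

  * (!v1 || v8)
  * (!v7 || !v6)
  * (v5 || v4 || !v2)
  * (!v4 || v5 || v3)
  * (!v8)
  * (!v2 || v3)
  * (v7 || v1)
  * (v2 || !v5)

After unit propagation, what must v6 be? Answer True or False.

False

(!v8) is a unit clause: v8 = False.
(v8 || !v1) with v8 = False leaves only !v1, so v1 = False.
From (v7 || v1) and v1 = False: v7 = True.
In (!v7 || !v6), !v7 is now false; !v6 must hold, so v6 = False.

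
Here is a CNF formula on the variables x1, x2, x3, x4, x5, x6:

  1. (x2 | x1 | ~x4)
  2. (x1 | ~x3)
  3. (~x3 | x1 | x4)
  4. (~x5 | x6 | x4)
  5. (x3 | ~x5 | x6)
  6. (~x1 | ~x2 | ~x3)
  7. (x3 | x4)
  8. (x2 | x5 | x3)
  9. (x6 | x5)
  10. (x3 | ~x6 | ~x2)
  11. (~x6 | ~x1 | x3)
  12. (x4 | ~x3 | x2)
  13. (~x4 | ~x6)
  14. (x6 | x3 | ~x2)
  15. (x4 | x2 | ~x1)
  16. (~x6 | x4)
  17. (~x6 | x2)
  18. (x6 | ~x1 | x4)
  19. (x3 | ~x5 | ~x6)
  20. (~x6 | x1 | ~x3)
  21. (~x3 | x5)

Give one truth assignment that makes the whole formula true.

x1=True, x2=False, x3=True, x4=True, x5=True, x6=False

Check each clause:
  1. (x2 | ~x4 | x1) — x1 is true.
  2. (~x3 | x1) — x1 is true.
  3. (x4 | ~x3 | x1) — x1 is true.
  4. (~x5 | x6 | x4) — x4 is true.
  5. (x6 | x3 | ~x5) — x3 is true.
  6. (~x2 | ~x3 | ~x1) — ~x2 is true.
  7. (x4 | x3) — x3 is true.
  8. (x2 | x5 | x3) — x3 is true.
  9. (x5 | x6) — x5 is true.
  10. (~x6 | x3 | ~x2) — ~x6 is true.
  11. (~x1 | x3 | ~x6) — ~x6 is true.
  12. (~x3 | x2 | x4) — x4 is true.
  13. (~x4 | ~x6) — ~x6 is true.
  14. (~x2 | x3 | x6) — x3 is true.
  15. (x2 | x4 | ~x1) — x4 is true.
  16. (~x6 | x4) — ~x6 is true.
  17. (x2 | ~x6) — ~x6 is true.
  18. (x4 | ~x1 | x6) — x4 is true.
  19. (~x6 | x3 | ~x5) — x3 is true.
  20. (~x3 | ~x6 | x1) — x1 is true.
  21. (~x3 | x5) — x5 is true.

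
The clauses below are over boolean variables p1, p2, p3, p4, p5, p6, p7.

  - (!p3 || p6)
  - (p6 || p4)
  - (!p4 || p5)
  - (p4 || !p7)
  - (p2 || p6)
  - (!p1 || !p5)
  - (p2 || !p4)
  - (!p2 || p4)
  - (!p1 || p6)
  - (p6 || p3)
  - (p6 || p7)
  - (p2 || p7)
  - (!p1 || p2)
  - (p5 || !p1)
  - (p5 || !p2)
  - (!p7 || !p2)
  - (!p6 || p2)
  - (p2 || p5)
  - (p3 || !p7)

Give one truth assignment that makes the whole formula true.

p1=F, p2=T, p3=T, p4=T, p5=T, p6=T, p7=F

Check each clause:
  1. (!p3 || p6) — p6 is true.
  2. (p4 || p6) — p4 is true.
  3. (!p4 || p5) — p5 is true.
  4. (!p7 || p4) — !p7 is true.
  5. (p2 || p6) — p2 is true.
  6. (!p1 || !p5) — !p1 is true.
  7. (!p4 || p2) — p2 is true.
  8. (!p2 || p4) — p4 is true.
  9. (p6 || !p1) — !p1 is true.
  10. (p6 || p3) — p3 is true.
  11. (p7 || p6) — p6 is true.
  12. (p2 || p7) — p2 is true.
  13. (p2 || !p1) — p2 is true.
  14. (p5 || !p1) — p5 is true.
  15. (p5 || !p2) — p5 is true.
  16. (!p7 || !p2) — !p7 is true.
  17. (!p6 || p2) — p2 is true.
  18. (p5 || p2) — p2 is true.
  19. (!p7 || p3) — !p7 is true.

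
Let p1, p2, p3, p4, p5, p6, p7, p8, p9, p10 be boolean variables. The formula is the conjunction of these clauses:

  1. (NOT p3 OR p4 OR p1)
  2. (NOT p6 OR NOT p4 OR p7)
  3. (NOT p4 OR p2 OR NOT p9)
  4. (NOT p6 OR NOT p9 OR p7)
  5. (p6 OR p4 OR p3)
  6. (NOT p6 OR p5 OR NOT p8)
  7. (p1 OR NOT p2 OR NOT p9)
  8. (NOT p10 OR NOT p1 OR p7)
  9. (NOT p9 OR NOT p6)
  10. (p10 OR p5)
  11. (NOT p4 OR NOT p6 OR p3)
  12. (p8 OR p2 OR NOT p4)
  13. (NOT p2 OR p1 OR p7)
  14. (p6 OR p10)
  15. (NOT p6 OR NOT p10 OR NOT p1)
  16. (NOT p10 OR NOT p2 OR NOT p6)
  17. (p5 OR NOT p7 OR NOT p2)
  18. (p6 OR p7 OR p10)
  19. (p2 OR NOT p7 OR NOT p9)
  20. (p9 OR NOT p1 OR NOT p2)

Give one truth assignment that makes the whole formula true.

p5 occurs only positively in the remaining clauses — set p5 = True.
Set p1 = True and propagate.
Try p2 = True.
  then p9 is forced to True.
  then p6 is forced to False.
  then p10 is forced to True.
  then p7 is forced to True.
Set p3 = True and propagate.
p4, p8 are now unconstrained; take p4 = False, p8 = False.
Every clause has at least one true literal under this assignment.

p1 = True, p2 = True, p3 = True, p4 = False, p5 = True, p6 = False, p7 = True, p8 = False, p9 = True, p10 = True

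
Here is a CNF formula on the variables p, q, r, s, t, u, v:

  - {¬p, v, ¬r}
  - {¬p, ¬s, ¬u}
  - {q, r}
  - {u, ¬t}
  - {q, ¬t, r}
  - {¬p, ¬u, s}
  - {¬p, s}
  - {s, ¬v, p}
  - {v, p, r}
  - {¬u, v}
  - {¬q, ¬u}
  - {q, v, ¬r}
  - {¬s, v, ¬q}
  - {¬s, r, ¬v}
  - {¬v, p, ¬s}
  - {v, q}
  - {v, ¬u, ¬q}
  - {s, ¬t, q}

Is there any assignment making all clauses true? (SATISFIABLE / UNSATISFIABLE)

SATISFIABLE

Pure literal: t appears only negated; assign t = False.
Try p = True.
  then s is forced to True.
  then u is forced to False.
Set q = True and propagate.
  then v is forced to True.
  then r is forced to True.
So p=True, q=True, r=True, s=True, t=False, u=False, v=True is a satisfying assignment.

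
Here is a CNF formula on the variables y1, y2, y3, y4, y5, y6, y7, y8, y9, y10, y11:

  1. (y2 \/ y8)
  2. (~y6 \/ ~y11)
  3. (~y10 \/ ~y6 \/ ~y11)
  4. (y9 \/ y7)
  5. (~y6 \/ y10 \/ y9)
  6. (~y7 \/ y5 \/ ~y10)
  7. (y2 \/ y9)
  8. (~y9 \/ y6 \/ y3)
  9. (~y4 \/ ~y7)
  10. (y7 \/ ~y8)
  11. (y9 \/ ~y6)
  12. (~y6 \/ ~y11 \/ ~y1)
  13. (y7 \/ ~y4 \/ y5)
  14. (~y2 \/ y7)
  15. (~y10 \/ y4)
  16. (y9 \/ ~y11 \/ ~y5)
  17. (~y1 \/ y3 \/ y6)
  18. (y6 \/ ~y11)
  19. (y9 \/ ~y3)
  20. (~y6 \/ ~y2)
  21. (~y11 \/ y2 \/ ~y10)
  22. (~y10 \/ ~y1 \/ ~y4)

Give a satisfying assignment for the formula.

y11 occurs only negated in the remaining clauses — set y11 = False.
Try y1 = True.
For the remaining variables, y2 = False, y3 = True, y4 = False, y5 = True, y6 = False, y7 = True, y8 = True, y9 = True, y10 = False works.

y1=True  y2=False  y3=True  y4=False  y5=True  y6=False  y7=True  y8=True  y9=True  y10=False  y11=False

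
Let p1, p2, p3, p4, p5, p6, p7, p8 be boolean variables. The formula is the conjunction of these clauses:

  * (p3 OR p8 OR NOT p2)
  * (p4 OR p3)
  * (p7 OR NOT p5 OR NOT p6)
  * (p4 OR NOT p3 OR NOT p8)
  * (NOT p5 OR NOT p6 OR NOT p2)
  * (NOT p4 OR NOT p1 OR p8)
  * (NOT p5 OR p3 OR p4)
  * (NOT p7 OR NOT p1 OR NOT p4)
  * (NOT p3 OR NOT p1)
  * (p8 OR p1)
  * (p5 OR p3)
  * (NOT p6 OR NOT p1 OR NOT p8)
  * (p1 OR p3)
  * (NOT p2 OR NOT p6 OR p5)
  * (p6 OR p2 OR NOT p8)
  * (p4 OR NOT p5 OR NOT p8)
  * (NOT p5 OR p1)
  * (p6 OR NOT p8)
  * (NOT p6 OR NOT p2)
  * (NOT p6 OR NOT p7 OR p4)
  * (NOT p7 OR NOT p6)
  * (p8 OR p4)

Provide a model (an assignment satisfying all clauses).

p1=False, p2=False, p3=True, p4=True, p5=False, p6=True, p7=False, p8=True

Try p1 = False.
  then p8 is forced to True.
  then p3 is forced to True.
  then p4 is forced to True.
  then p5 is forced to False.
  then p6 is forced to True.
  then p2 is forced to False.
  then p7 is forced to False.
Every clause has at least one true literal under this assignment.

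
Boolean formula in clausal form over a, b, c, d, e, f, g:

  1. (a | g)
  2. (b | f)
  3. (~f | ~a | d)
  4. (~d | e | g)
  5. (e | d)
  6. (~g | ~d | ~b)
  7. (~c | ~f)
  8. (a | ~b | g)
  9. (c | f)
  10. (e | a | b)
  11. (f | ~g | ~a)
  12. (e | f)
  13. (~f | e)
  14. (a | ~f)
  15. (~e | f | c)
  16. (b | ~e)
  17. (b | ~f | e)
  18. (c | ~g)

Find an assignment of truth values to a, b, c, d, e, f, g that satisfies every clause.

a=0  b=1  c=1  d=0  e=1  f=0  g=1

Check each clause:
  1. (g | a) — g is true.
  2. (f | b) — b is true.
  3. (~f | d | ~a) — ~f is true.
  4. (e | ~d | g) — ~d is true.
  5. (d | e) — e is true.
  6. (~d | ~b | ~g) — ~d is true.
  7. (~f | ~c) — ~f is true.
  8. (a | ~b | g) — g is true.
  9. (c | f) — c is true.
  10. (a | e | b) — b is true.
  11. (f | ~g | ~a) — ~a is true.
  12. (f | e) — e is true.
  13. (~f | e) — ~f is true.
  14. (a | ~f) — ~f is true.
  15. (f | ~e | c) — c is true.
  16. (b | ~e) — b is true.
  17. (~f | e | b) — ~f is true.
  18. (~g | c) — c is true.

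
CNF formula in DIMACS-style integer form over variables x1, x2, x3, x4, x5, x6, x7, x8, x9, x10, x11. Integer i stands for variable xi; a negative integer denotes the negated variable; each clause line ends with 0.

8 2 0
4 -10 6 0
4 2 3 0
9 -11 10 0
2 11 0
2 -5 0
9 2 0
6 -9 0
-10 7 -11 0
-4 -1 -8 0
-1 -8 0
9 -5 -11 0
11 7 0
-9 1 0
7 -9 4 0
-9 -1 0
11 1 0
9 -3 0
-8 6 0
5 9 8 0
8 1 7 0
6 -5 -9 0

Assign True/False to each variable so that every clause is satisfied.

x1=1, x2=1, x3=0, x4=0, x5=1, x6=1, x7=1, x8=0, x9=0, x10=0, x11=0

x2 occurs only positively in the remaining clauses — set x2 = True.
Pure literal: x6 appears only positively; assign x6 = True.
Try x1 = True.
  then x8 is forced to False.
  then x9 is forced to False.
  then x3 is forced to False.
  then x5 is forced to True.
  then x11 is forced to False.
  then x7 is forced to True.
x4, x10 are now unconstrained; take x4 = False, x10 = False.
Check each clause:
  1. (x8 | x2) — x2 is true.
  2. (x4 | x6 | ~x10) — x6 is true.
  3. (x4 | x2 | x3) — x2 is true.
  4. (~x11 | x10 | x9) — ~x11 is true.
  5. (x11 | x2) — x2 is true.
  6. (x2 | ~x5) — x2 is true.
  7. (x9 | x2) — x2 is true.
  8. (x6 | ~x9) — x6 is true.
  9. (~x10 | x7 | ~x11) — ~x11 is true.
  10. (~x4 | ~x8 | ~x1) — ~x8 is true.
  11. (~x1 | ~x8) — ~x8 is true.
  12. (~x11 | x9 | ~x5) — ~x11 is true.
  13. (x11 | x7) — x7 is true.
  14. (x1 | ~x9) — x1 is true.
  15. (~x9 | x4 | x7) — ~x9 is true.
  16. (~x9 | ~x1) — ~x9 is true.
  17. (x1 | x11) — x1 is true.
  18. (~x3 | x9) — ~x3 is true.
  19. (~x8 | x6) — ~x8 is true.
  20. (x9 | x5 | x8) — x5 is true.
  21. (x8 | x1 | x7) — x1 is true.
  22. (x6 | ~x9 | ~x5) — x6 is true.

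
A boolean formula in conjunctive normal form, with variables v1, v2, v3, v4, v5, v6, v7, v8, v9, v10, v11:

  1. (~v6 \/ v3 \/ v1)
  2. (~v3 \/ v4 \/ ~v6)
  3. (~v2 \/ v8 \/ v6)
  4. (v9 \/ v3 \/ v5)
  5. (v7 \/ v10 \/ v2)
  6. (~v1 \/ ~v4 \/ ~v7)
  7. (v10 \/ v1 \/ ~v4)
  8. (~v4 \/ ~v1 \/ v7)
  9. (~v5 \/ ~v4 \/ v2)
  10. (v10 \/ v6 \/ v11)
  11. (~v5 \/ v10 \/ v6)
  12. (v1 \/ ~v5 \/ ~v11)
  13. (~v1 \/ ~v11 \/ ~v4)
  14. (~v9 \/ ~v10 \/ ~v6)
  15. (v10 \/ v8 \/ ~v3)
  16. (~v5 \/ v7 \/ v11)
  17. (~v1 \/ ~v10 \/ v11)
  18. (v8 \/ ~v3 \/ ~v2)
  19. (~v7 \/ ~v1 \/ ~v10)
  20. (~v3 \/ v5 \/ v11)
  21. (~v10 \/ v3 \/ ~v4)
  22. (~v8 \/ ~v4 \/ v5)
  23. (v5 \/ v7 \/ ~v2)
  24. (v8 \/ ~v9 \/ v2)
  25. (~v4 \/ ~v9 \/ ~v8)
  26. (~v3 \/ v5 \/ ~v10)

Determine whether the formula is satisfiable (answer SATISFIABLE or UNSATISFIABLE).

SATISFIABLE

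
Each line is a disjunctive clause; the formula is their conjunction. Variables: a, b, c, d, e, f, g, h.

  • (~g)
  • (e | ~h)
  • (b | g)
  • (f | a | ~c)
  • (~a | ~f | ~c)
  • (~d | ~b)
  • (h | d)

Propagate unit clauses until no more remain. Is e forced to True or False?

(~g) stands alone — g = False.
In (b | g), g is now false; b must hold, so b = True.
In (~b | ~d), ~b is now false; ~d must hold, so d = False.
In (h | d), d is now false; h must hold, so h = True.
From (~h | e) and h = True: e = True.

True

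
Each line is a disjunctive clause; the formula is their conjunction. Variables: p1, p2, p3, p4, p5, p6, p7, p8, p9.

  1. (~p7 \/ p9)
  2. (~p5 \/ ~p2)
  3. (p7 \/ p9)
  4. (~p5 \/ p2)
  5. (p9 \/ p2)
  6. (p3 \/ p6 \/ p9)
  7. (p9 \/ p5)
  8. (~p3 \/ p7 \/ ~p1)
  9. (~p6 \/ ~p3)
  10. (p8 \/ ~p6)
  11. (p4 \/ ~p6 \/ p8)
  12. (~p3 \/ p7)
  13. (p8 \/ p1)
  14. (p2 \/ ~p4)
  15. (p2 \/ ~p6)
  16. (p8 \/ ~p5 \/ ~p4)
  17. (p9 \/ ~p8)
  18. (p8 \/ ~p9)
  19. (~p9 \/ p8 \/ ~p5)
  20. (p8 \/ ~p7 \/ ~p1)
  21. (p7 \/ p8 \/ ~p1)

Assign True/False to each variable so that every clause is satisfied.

p1 = T  p2 = T  p3 = F  p4 = F  p5 = F  p6 = T  p7 = T  p8 = T  p9 = T

Branch on p1: take p1 = True.
For the remaining variables, p2 = True, p3 = False, p4 = False, p5 = False, p6 = True, p7 = True, p8 = True, p9 = True works.
Every clause has at least one true literal under this assignment.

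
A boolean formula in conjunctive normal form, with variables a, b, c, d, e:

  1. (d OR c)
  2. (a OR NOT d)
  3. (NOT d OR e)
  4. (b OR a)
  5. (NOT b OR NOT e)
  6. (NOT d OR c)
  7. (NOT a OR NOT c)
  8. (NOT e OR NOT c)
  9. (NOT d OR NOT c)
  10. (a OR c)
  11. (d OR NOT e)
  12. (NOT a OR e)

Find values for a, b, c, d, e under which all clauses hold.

Branch on a: take a = False.
  then d is forced to False.
  then c is forced to True.
  then b is forced to True.
  then e is forced to False.
Every clause has at least one true literal under this assignment.

a=F  b=T  c=T  d=F  e=F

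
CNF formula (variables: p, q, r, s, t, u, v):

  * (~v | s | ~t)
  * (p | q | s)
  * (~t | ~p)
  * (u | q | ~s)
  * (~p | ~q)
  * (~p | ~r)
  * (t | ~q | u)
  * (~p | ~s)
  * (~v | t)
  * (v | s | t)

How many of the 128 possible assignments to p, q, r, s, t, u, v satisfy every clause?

20

Case analysis on p and s:
  p=T, s=T: a clause becomes empty — 0.
  p=T, s=F: a clause becomes empty — 0.
  p=F, s=T: r free; 8 ways for (q,t,u,v) × 2^1 = 16.
  p=F, s=F: remaining (q,r,t,u,v) ∈ {(T,F,T,F,F); (T,F,T,T,F); (T,T,T,F,F); (T,T,T,T,F)} — 4.
Total: 0 + 0 + 16 + 4 = 20.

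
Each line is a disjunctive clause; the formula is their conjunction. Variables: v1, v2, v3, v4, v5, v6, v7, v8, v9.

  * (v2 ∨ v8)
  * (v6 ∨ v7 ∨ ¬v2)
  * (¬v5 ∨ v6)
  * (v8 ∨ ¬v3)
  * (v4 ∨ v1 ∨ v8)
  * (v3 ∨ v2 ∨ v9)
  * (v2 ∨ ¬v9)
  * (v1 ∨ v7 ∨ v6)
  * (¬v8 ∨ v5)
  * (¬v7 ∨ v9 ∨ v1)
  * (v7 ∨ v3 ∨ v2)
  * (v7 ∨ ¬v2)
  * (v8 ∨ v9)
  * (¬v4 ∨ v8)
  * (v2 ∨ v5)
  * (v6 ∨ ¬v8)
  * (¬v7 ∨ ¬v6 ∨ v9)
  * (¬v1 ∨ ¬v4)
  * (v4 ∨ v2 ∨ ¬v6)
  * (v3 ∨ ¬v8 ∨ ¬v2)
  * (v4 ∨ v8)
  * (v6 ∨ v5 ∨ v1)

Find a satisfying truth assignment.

Try v1 = False.
The remaining clauses are satisfied by v2 = True, v3 = True, v4 = True, v5 = True, v6 = True, v7 = True, v8 = True, v9 = True.
Check each clause:
  1. (v2 ∨ v8) — v8 is true.
  2. (¬v2 ∨ v6 ∨ v7) — v6 is true.
  3. (v6 ∨ ¬v5) — v6 is true.
  4. (v8 ∨ ¬v3) — v8 is true.
  5. (v8 ∨ v1 ∨ v4) — v8 is true.
  6. (v9 ∨ v2 ∨ v3) — v9 is true.
  7. (¬v9 ∨ v2) — v2 is true.
  8. (v7 ∨ v6 ∨ v1) — v6 is true.
  9. (¬v8 ∨ v5) — v5 is true.
  10. (¬v7 ∨ v9 ∨ v1) — v9 is true.
  11. (v3 ∨ v2 ∨ v7) — v2 is true.
  12. (¬v2 ∨ v7) — v7 is true.
  13. (v8 ∨ v9) — v8 is true.
  14. (¬v4 ∨ v8) — v8 is true.
  15. (v5 ∨ v2) — v2 is true.
  16. (v6 ∨ ¬v8) — v6 is true.
  17. (¬v7 ∨ ¬v6 ∨ v9) — v9 is true.
  18. (¬v1 ∨ ¬v4) — ¬v1 is true.
  19. (¬v6 ∨ v4 ∨ v2) — v2 is true.
  20. (v3 ∨ ¬v8 ∨ ¬v2) — v3 is true.
  21. (v4 ∨ v8) — v8 is true.
  22. (v5 ∨ v6 ∨ v1) — v5 is true.

v1 = F, v2 = T, v3 = T, v4 = T, v5 = T, v6 = T, v7 = T, v8 = T, v9 = T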